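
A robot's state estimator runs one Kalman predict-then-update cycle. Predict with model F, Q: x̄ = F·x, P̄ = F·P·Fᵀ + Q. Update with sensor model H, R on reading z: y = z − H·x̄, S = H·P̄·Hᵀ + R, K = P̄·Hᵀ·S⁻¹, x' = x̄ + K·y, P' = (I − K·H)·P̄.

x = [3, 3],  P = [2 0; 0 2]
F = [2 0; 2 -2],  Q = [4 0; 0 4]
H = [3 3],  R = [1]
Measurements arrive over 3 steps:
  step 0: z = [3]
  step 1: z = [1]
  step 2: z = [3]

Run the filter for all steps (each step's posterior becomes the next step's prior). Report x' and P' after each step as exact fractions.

step 0: x' = [1698/433, -1260/433], P' = [1596/433 -1576/433; -1576/433 1604/433]
step 1: x' = [318960/546121, -127752/546121], P' = [1240324/546121 -1219520/546121; -1219520/546121 1259348/546121]
step 2: x' = [237507588/439420897, 202898532/439420897], P' = [995283716/439420897 -978298560/439420897; -978298560/439420897 1010077268/439420897]

step 0: x̄ = F·x = [6, 0]
step 0: P̄ = F·P·Fᵀ + Q = [12 8; 8 20]
step 0: y = z − H·x̄ = [-15]
step 0: S = H·P̄·Hᵀ + R = [433]
step 0: K = P̄·Hᵀ·S⁻¹ = [60/433; 84/433]
step 0: x' = x̄ + K·y = [1698/433, -1260/433]
step 0: P' = (I − K·H)·P̄ = [1596/433 -1576/433; -1576/433 1604/433]
step 1: x̄ = F·x = [3396/433, 5916/433]
step 1: P̄ = F·P·Fᵀ + Q = [8116/433 12688/433; 12688/433 27140/433]
step 1: y = z − H·x̄ = [-27503/433]
step 1: S = H·P̄·Hᵀ + R = [546121/433]
step 1: K = P̄·Hᵀ·S⁻¹ = [62412/546121; 119484/546121]
step 1: x' = x̄ + K·y = [318960/546121, -127752/546121]
step 1: P' = (I − K·H)·P̄ = [1240324/546121 -1219520/546121; -1219520/546121 1259348/546121]
step 2: x̄ = F·x = [637920/546121, 893424/546121]
step 2: P̄ = F·P·Fᵀ + Q = [7145780/546121 9839376/546121; 9839376/546121 21939332/546121]
step 2: y = z − H·x̄ = [-2955669/546121]
step 2: S = H·P̄·Hᵀ + R = [439420897/546121]
step 2: K = P̄·Hᵀ·S⁻¹ = [50955468/439420897; 95336124/439420897]
step 2: x' = x̄ + K·y = [237507588/439420897, 202898532/439420897]
step 2: P' = (I − K·H)·P̄ = [995283716/439420897 -978298560/439420897; -978298560/439420897 1010077268/439420897]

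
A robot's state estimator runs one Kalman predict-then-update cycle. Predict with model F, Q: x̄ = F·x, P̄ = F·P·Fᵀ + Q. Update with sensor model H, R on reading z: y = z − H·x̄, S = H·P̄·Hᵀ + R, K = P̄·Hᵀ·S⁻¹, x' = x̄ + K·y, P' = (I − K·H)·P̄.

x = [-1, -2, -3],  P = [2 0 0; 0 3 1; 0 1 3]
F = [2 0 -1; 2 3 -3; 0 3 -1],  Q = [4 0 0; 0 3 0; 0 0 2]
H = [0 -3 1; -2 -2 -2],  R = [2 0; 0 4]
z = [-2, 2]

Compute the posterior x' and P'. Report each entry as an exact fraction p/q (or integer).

x' = [469/863, 111/863, -1525/863]
P' = [79583/8630 -1933/863 -5996/863; -1933/863 630/863 1514/863; -5996/863 1514/863 5074/863]

x̄ = F·x = [1, 1, -3]
P̄ = F·P·Fᵀ + Q = [15 14 0; 14 47 24; 0 24 26]
y = z − H·x̄ = [4, 0]
S = H·P̄·Hᵀ + R = [307 410; 410 660]
K = P̄·Hᵀ·S⁻¹ = [-197/1726 -293/17260; -188/863 -211/1726; 266/863 -296/863]
x' = x̄ + K·y = [469/863, 111/863, -1525/863]
P' = (I − K·H)·P̄ = [79583/8630 -1933/863 -5996/863; -1933/863 630/863 1514/863; -5996/863 1514/863 5074/863]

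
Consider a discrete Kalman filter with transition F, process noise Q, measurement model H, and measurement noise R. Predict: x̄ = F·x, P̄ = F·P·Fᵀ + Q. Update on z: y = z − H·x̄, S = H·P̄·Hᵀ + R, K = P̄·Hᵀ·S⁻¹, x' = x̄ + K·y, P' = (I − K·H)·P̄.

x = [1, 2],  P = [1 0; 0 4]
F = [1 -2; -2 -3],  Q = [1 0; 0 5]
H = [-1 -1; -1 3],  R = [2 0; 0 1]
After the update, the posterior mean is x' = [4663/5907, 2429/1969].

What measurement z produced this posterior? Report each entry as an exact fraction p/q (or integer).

x̄ = F·x = [-3, -8]
P̄ = F·P·Fᵀ + Q = [18 22; 22 45]
S = H·P̄·Hᵀ + R = [109 -161; -161 292]
K = P̄·Hᵀ·S⁻¹ = [-3952/5907 -1208/5907; -457/1969 510/1969]
x' − x̄ = [22384/5907, 18181/1969] = K·y
y = (KᵀK)⁻¹·Kᵀ·(x' − x̄) = [-13, 24]
z = y + H·x̄ = [-13, 24] + [11, -21] = [-2, 3]

z = [-2, 3]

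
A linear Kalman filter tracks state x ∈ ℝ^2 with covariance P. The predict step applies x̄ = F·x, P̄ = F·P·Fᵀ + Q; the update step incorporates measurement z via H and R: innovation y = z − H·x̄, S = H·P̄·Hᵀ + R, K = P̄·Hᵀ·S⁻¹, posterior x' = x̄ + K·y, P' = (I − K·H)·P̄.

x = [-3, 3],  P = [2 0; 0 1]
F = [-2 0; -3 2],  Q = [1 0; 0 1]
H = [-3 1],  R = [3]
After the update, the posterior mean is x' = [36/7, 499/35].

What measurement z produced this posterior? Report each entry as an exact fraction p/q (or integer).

x̄ = F·x = [6, 15]
P̄ = F·P·Fᵀ + Q = [9 12; 12 23]
S = H·P̄·Hᵀ + R = [35]
K = P̄·Hᵀ·S⁻¹ = [-3/7; -13/35]
x' − x̄ = [-6/7, -26/35] = K·y
y = (KᵀK)⁻¹·Kᵀ·(x' − x̄) = [2]
z = y + H·x̄ = [2] + [-3] = [-1]

z = [-1]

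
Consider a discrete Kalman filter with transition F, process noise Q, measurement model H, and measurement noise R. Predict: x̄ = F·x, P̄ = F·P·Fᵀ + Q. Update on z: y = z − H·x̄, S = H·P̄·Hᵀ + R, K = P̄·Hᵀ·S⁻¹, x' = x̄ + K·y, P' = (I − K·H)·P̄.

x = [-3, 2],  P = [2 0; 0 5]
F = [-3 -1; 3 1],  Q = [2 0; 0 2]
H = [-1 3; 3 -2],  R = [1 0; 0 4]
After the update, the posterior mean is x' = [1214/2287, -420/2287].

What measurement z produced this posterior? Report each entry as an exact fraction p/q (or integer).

x̄ = F·x = [7, -7]
P̄ = F·P·Fᵀ + Q = [25 -23; -23 25]
S = H·P̄·Hᵀ + R = [389 -478; -478 605]
K = P̄·Hᵀ·S⁻¹ = [968/6861 2137/6861; 2408/6861 553/6861]
x' − x̄ = [-14795/2287, 15589/2287] = K·y
y = (KᵀK)⁻¹·Kᵀ·(x' − x̄) = [27, -33]
z = y + H·x̄ = [27, -33] + [-28, 35] = [-1, 2]

z = [-1, 2]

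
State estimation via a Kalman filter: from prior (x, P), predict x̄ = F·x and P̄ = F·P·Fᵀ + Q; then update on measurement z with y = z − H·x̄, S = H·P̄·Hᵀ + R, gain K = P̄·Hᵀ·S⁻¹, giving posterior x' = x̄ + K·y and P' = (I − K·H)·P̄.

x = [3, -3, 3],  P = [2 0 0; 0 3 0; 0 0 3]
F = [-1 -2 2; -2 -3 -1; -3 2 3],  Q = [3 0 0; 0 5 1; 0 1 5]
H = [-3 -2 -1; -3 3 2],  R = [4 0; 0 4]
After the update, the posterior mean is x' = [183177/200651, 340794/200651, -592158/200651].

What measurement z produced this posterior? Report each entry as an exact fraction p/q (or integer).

z = [-3, -3]

x̄ = F·x = [9, 0, -6]
P̄ = F·P·Fᵀ + Q = [29 16 12; 16 43 -14; 12 -14 62]
S = H·P̄·Hᵀ + R = [707 -107; -107 300]
K = P̄·Hᵀ·S⁻¹ = [-40905/200651 -24622/200651; -30329/200651 24631/200651; -16078/200651 25032/200651]
x' − x̄ = [-1622682/200651, 340794/200651, 611748/200651] = K·y
y = (KᵀK)⁻¹·Kᵀ·(x' − x̄) = [18, 36]
z = y + H·x̄ = [18, 36] + [-21, -39] = [-3, -3]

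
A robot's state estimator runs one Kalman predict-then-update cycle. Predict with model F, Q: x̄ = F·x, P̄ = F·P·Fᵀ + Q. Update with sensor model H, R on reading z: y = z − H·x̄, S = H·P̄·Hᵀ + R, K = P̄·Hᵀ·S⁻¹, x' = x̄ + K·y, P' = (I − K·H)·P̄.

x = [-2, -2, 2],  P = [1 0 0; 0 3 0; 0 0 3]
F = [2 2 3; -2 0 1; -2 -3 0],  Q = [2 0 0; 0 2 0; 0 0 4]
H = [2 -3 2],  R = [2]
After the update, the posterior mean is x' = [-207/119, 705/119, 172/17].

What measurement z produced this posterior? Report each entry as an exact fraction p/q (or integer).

z = [-1]

x̄ = F·x = [-2, 6, 10]
P̄ = F·P·Fᵀ + Q = [45 5 -22; 5 9 4; -22 4 35]
S = H·P̄·Hᵀ + R = [119]
K = P̄·Hᵀ·S⁻¹ = [31/119; -9/119; 2/17]
x' − x̄ = [31/119, -9/119, 2/17] = K·y
y = (KᵀK)⁻¹·Kᵀ·(x' − x̄) = [1]
z = y + H·x̄ = [1] + [-2] = [-1]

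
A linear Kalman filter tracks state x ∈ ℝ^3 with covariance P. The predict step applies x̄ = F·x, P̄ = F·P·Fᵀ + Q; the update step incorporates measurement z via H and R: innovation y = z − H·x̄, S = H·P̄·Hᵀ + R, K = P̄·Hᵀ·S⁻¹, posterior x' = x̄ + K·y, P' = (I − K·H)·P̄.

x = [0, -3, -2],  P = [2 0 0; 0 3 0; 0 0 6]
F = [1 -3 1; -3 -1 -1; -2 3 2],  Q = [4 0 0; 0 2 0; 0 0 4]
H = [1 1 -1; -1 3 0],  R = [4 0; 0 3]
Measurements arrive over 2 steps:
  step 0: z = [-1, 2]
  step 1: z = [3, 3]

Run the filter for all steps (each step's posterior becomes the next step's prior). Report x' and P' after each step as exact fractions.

step 0: x' = [-10691/11377, 3983/11377, -8839/56885], P' = [111450/11377 34824/11377 130230/11377; 34824/11377 14588/11377 44024/11377; 130230/11377 44024/11377 986514/56885]
step 1: x' = [626040675/2280797891, 2641497909/2280797891, -1736854297/2280797891], P' = [10926013344/2280797891 3265215900/2280797891 11954081772/2280797891; 3265215900/2280797891 1715835148/2280797891 4156573940/2280797891; 11954081772/2280797891 4156573940/2280797891 21172035904/2280797891]

step 0: x̄ = F·x = [7, 5, -13]
step 0: P̄ = F·P·Fᵀ + Q = [39 -3 -19; -3 29 -9; -19 -9 63]
step 0: y = z − H·x̄ = [-26, -6]
step 0: S = H·P̄·Hᵀ + R = [185 50; 50 321]
step 0: K = P̄·Hᵀ·S⁻¹ = [4011/11377 -2326/11377; 1347/11377 2980/11377; -28811/56885 614/11377]
step 0: x' = x̄ + K·y = [-10691/11377, 3983/11377, -8839/56885]
step 0: P' = (I − K·H)·P̄ = [111450/11377 34824/11377 130230/11377; 34824/11377 14588/11377 44024/11377; 130230/11377 44024/11377 986514/56885]
step 1: x̄ = F·x = [-122039/56885, 149289/56885, 148977/56885]
step 1: P̄ = F·P·Fᵀ + Q = [1364624/56885 -3210844/56885 1108788/56885; -3210844/56885 11580334/56885 -3772388/56885; 1108788/56885 -3772388/56885 2401856/56885]
step 1: y = z − H·x̄ = [292382/56885, -399251/56885]
step 1: S = H·P̄·Hᵀ + R = [14479866/56885 39380642/56885; 39380642/56885 125023349/56885]
step 1: K = P̄·Hᵀ·S⁻¹ = [559286868/2280797891 -376788548/2280797891; 206119277/2280797891 627429848/2280797891; -1265345048/2280797891 171880016/2280797891]
step 1: x' = x̄ + K·y = [626040675/2280797891, 2641497909/2280797891, -1736854297/2280797891]
step 1: P' = (I − K·H)·P̄ = [10926013344/2280797891 3265215900/2280797891 11954081772/2280797891; 3265215900/2280797891 1715835148/2280797891 4156573940/2280797891; 11954081772/2280797891 4156573940/2280797891 21172035904/2280797891]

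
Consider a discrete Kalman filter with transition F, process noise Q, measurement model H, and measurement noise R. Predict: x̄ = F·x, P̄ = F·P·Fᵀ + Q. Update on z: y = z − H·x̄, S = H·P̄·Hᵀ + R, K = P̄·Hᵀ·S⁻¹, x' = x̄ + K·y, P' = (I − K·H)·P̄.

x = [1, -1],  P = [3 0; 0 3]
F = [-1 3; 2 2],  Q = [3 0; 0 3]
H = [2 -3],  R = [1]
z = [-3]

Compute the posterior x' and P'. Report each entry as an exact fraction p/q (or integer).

x' = [-389/116, -285/232]
P' = [1689/58 2247/116; 2247/116 3015/232]

x̄ = F·x = [-4, 0]
P̄ = F·P·Fᵀ + Q = [33 12; 12 27]
y = z − H·x̄ = [5]
S = H·P̄·Hᵀ + R = [232]
K = P̄·Hᵀ·S⁻¹ = [15/116; -57/232]
x' = x̄ + K·y = [-389/116, -285/232]
P' = (I − K·H)·P̄ = [1689/58 2247/116; 2247/116 3015/232]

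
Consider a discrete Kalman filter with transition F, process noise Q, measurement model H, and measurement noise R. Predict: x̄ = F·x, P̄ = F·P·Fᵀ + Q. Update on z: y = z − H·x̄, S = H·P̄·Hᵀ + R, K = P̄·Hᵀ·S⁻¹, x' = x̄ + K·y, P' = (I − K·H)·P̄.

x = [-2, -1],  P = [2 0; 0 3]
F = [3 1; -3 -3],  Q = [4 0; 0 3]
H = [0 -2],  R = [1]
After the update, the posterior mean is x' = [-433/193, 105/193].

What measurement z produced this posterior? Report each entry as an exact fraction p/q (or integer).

z = [-1]

x̄ = F·x = [-7, 9]
P̄ = F·P·Fᵀ + Q = [25 -27; -27 48]
S = H·P̄·Hᵀ + R = [193]
K = P̄·Hᵀ·S⁻¹ = [54/193; -96/193]
x' − x̄ = [918/193, -1632/193] = K·y
y = (KᵀK)⁻¹·Kᵀ·(x' − x̄) = [17]
z = y + H·x̄ = [17] + [-18] = [-1]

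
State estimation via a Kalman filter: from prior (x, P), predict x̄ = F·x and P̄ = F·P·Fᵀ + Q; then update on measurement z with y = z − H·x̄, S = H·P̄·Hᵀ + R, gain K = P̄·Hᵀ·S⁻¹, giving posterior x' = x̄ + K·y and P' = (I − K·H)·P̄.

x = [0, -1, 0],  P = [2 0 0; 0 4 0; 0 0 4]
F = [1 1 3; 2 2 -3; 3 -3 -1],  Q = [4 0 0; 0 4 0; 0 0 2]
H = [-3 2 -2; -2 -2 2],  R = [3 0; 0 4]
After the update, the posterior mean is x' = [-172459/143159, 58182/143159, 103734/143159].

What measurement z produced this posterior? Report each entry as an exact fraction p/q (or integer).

x̄ = F·x = [-1, -2, 3]
P̄ = F·P·Fᵀ + Q = [46 -24 -18; -24 64 0; -18 0 60]
S = H·P̄·Hᵀ + R = [985 -232; -232 636]
K = P̄·Hᵀ·S⁻¹ = [-28490/143159 -28400/143159; 27160/143159 -8100/143159; -1446/143159 34587/143159]
x' − x̄ = [-29300/143159, 344500/143159, -325743/143159] = K·y
y = (KᵀK)⁻¹·Kᵀ·(x' − x̄) = [10, -9]
z = y + H·x̄ = [10, -9] + [-7, 12] = [3, 3]

z = [3, 3]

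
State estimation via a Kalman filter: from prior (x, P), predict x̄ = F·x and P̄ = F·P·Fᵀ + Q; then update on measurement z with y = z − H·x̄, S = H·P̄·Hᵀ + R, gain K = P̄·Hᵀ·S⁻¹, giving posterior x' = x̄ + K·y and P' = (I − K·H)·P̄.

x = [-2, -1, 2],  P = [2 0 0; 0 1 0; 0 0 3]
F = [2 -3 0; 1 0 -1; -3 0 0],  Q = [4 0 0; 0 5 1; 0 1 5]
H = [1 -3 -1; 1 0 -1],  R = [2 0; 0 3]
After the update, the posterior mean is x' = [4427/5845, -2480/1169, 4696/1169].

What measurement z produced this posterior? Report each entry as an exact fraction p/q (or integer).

x̄ = F·x = [-1, -4, 6]
P̄ = F·P·Fᵀ + Q = [21 4 -12; 4 10 -5; -12 -5 23]
S = H·P̄·Hᵀ + R = [106 41; 41 71]
K = P̄·Hᵀ·S⁻¹ = [138/5845 2637/5845; -372/1169 363/1169; 3/1169 -578/1169]
x' − x̄ = [10272/5845, 2196/1169, -2318/1169] = K·y
y = (KᵀK)⁻¹·Kᵀ·(x' − x̄) = [-2, 4]
z = y + H·x̄ = [-2, 4] + [5, -7] = [3, -3]

z = [3, -3]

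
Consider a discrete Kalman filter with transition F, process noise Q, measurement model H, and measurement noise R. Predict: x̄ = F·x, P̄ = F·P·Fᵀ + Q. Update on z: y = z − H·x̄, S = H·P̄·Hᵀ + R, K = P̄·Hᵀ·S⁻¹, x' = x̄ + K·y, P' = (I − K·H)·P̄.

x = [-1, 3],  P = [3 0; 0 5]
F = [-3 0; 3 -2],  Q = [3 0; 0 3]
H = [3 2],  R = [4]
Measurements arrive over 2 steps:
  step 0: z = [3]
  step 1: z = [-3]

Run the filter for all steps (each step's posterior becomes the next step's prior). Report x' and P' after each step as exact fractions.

step 0: x' = [147/25, -187/25], P' = [534/25 -789/25; -789/25 7139/150]
step 1: x' = [-113193/17947, 145161/17947], P' = [1141536/17947 -1738926/17947; -1738926/17947 2665969/17947]

step 0: x̄ = F·x = [3, -9]
step 0: P̄ = F·P·Fᵀ + Q = [30 -27; -27 50]
step 0: y = z − H·x̄ = [12]
step 0: S = H·P̄·Hᵀ + R = [150]
step 0: K = P̄·Hᵀ·S⁻¹ = [6/25; 19/150]
step 0: x' = x̄ + K·y = [147/25, -187/25]
step 0: P' = (I − K·H)·P̄ = [534/25 -789/25; -789/25 7139/150]
step 1: x̄ = F·x = [-441/25, 163/5]
step 1: P̄ = F·P·Fᵀ + Q = [4881/25 -1908/5; -1908/5 2293/3]
step 1: y = z − H·x̄ = [-382/25]
step 1: S = H·P̄·Hᵀ + R = [17947/75]
step 1: K = P̄·Hᵀ·S⁻¹ = [-13311/17947; 28790/17947]
step 1: x' = x̄ + K·y = [-113193/17947, 145161/17947]
step 1: P' = (I − K·H)·P̄ = [1141536/17947 -1738926/17947; -1738926/17947 2665969/17947]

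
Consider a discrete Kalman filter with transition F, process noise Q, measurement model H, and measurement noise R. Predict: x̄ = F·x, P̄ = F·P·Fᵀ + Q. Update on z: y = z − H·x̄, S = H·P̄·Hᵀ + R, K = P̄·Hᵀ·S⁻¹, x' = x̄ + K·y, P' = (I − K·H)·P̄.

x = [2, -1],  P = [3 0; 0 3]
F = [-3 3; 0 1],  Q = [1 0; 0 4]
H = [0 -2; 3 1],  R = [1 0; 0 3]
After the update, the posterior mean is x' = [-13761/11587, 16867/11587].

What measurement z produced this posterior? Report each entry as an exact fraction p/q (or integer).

x̄ = F·x = [-9, -1]
P̄ = F·P·Fᵀ + Q = [55 9; 9 7]
S = H·P̄·Hᵀ + R = [29 -68; -68 559]
K = P̄·Hᵀ·S⁻¹ = [1770/11587 3822/11587; -5514/11587 34/11587]
x' − x̄ = [90522/11587, 28454/11587] = K·y
y = (KᵀK)⁻¹·Kᵀ·(x' − x̄) = [-5, 26]
z = y + H·x̄ = [-5, 26] + [2, -28] = [-3, -2]

z = [-3, -2]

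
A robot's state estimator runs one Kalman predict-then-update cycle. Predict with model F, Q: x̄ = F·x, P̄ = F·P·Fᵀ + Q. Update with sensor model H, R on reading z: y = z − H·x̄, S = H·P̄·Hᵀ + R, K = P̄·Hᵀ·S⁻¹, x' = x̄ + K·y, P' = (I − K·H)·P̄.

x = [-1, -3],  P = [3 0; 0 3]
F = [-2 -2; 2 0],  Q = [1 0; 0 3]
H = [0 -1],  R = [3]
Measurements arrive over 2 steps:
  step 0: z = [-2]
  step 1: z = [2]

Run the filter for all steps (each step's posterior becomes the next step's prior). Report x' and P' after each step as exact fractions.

step 0: x̄ = F·x = [8, -2]
step 0: P̄ = F·P·Fᵀ + Q = [25 -12; -12 15]
step 0: y = z − H·x̄ = [-4]
step 0: S = H·P̄·Hᵀ + R = [18]
step 0: K = P̄·Hᵀ·S⁻¹ = [2/3; -5/6]
step 0: x' = x̄ + K·y = [16/3, 4/3]
step 0: P' = (I − K·H)·P̄ = [17 -2; -2 5/2]
step 1: x̄ = F·x = [-40/3, 32/3]
step 1: P̄ = F·P·Fᵀ + Q = [63 -60; -60 71]
step 1: y = z − H·x̄ = [38/3]
step 1: S = H·P̄·Hᵀ + R = [74]
step 1: K = P̄·Hᵀ·S⁻¹ = [30/37; -71/74]
step 1: x' = x̄ + K·y = [-340/111, -55/37]
step 1: P' = (I − K·H)·P̄ = [531/37 -90/37; -90/37 213/74]

step 0: x' = [16/3, 4/3], P' = [17 -2; -2 5/2]
step 1: x' = [-340/111, -55/37], P' = [531/37 -90/37; -90/37 213/74]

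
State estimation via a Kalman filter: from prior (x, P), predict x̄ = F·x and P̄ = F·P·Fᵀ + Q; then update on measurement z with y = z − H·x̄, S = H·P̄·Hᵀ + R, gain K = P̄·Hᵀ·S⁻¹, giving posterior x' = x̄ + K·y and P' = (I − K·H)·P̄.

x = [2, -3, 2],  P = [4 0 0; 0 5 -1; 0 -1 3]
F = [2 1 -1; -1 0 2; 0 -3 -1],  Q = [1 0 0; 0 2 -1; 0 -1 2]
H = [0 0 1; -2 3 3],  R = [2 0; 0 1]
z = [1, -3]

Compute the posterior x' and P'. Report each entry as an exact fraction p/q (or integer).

x̄ = F·x = [-1, 2, 7]
P̄ = F·P·Fᵀ + Q = [27 -16 -14; -16 18 -1; -14 -1 44]
y = z − H·x̄ = [-6, -32]
S = H·P̄·Hᵀ + R = [46 157; 157 1009]
K = P̄·Hᵀ·S⁻¹ = [8482/21765 -4426/21765; -936/1451 265/1451; 19747/21765 314/21765]
x' = x̄ + K·y = [13795/4353, 38/1451, 4765/4353]
P' = (I − K·H)·P̄ = [69059/21765 1840/1451 16964/21765; 1840/1451 3187/1451 -1872/1451; 16964/21765 -1872/1451 39494/21765]

x' = [13795/4353, 38/1451, 4765/4353]
P' = [69059/21765 1840/1451 16964/21765; 1840/1451 3187/1451 -1872/1451; 16964/21765 -1872/1451 39494/21765]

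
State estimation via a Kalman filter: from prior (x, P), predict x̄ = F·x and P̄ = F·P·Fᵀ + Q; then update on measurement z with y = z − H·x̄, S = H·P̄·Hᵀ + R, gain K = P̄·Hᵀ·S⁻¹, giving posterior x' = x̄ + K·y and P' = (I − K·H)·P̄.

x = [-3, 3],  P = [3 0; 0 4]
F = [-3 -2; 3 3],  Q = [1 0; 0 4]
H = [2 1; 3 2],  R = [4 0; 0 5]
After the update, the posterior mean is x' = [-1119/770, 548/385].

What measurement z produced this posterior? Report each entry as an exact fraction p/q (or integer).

z = [-1, -3]

x̄ = F·x = [3, 0]
P̄ = F·P·Fᵀ + Q = [44 -51; -51 67]
S = H·P̄·Hᵀ + R = [43 41; 41 57]
K = P̄·Hᵀ·S⁻¹ = [879/770 -227/770; -608/385 309/385]
x' − x̄ = [-3429/770, 548/385] = K·y
y = (KᵀK)⁻¹·Kᵀ·(x' − x̄) = [-7, -12]
z = y + H·x̄ = [-7, -12] + [6, 9] = [-1, -3]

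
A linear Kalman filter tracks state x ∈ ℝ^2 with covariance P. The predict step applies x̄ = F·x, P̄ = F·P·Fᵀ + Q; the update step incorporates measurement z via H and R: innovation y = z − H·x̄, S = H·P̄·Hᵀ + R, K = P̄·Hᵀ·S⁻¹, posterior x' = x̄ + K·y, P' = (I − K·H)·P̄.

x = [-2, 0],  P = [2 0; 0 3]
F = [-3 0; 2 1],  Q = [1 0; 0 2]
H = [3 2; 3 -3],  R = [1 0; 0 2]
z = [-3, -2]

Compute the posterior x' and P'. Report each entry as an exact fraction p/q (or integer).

x̄ = F·x = [6, -4]
P̄ = F·P·Fᵀ + Q = [19 -12; -12 13]
y = z − H·x̄ = [-13, -32]
S = H·P̄·Hᵀ + R = [80 129; 129 506]
K = P̄·Hᵀ·S⁻¹ = [4701/23839 3183/23839; 4615/23839 -4710/23839]
x' = x̄ + K·y = [-19935/23839, -4631/23839]
P' = (I − K·H)·P̄ = [1789/23839 -333/23839; -333/23839 2807/23839]

x' = [-19935/23839, -4631/23839]
P' = [1789/23839 -333/23839; -333/23839 2807/23839]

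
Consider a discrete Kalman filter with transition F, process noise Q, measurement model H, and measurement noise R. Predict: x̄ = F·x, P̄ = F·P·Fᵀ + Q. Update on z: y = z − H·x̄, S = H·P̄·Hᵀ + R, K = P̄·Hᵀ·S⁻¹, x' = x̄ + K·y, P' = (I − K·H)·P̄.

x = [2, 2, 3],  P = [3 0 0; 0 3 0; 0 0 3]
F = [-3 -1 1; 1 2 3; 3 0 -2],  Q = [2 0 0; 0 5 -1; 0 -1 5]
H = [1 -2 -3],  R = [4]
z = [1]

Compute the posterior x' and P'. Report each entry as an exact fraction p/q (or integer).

x' = [1631/725, 1671/145, -36/5]
P' = [4059/725 1174/145 -19/5; 1174/145 1167/29 -24; -19/5 -24 15]

x̄ = F·x = [-5, 15, 0]
P̄ = F·P·Fᵀ + Q = [35 -6 -33; -6 47 -10; -33 -10 44]
y = z − H·x̄ = [36]
S = H·P̄·Hᵀ + R = [725]
K = P̄·Hᵀ·S⁻¹ = [146/725; -14/145; -1/5]
x' = x̄ + K·y = [1631/725, 1671/145, -36/5]
P' = (I − K·H)·P̄ = [4059/725 1174/145 -19/5; 1174/145 1167/29 -24; -19/5 -24 15]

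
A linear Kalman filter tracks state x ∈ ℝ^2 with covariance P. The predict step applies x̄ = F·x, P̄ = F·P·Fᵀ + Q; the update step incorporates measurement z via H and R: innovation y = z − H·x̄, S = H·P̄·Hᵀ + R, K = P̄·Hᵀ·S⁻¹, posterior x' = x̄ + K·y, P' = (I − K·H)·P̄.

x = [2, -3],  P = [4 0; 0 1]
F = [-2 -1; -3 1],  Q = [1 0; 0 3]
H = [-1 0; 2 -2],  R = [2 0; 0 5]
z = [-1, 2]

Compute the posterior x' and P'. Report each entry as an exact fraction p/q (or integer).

x' = [257/240, -97/160]
P' = [427/240 293/160; 293/160 961/320]

x̄ = F·x = [-1, -9]
P̄ = F·P·Fᵀ + Q = [18 23; 23 40]
y = z − H·x̄ = [-2, -14]
S = H·P̄·Hᵀ + R = [20 10; 10 53]
K = P̄·Hᵀ·S⁻¹ = [-427/480 -1/48; -293/320 -15/32]
x' = x̄ + K·y = [257/240, -97/160]
P' = (I − K·H)·P̄ = [427/240 293/160; 293/160 961/320]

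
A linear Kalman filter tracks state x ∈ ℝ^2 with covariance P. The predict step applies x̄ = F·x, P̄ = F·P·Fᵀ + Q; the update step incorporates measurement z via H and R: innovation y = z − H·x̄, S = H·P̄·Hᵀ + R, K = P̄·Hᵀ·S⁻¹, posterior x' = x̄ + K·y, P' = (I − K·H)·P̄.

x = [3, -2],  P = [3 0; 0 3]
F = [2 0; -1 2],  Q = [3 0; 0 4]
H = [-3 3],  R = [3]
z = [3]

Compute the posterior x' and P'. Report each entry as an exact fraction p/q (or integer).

x̄ = F·x = [6, -7]
P̄ = F·P·Fᵀ + Q = [15 -6; -6 19]
y = z − H·x̄ = [42]
S = H·P̄·Hᵀ + R = [417]
K = P̄·Hᵀ·S⁻¹ = [-21/139; 25/139]
x' = x̄ + K·y = [-48/139, 77/139]
P' = (I − K·H)·P̄ = [762/139 741/139; 741/139 766/139]

x' = [-48/139, 77/139]
P' = [762/139 741/139; 741/139 766/139]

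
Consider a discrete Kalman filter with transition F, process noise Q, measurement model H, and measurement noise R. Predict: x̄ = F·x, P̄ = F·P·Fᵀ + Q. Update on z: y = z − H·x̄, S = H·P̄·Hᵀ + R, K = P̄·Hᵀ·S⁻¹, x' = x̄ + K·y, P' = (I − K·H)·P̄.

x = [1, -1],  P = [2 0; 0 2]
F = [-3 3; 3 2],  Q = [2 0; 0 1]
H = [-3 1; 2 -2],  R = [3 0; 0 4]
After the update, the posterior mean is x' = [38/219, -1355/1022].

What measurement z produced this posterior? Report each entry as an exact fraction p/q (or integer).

z = [-2, 3]

x̄ = F·x = [-6, 1]
P̄ = F·P·Fᵀ + Q = [38 -6; -6 27]
S = H·P̄·Hᵀ + R = [408 -330; -330 312]
K = P̄·Hᵀ·S⁻¹ = [-100/219 -44/219; -215/511 -671/1022]
x' − x̄ = [1352/219, -2377/1022] = K·y
y = (KᵀK)⁻¹·Kᵀ·(x' − x̄) = [-21, 17]
z = y + H·x̄ = [-21, 17] + [19, -14] = [-2, 3]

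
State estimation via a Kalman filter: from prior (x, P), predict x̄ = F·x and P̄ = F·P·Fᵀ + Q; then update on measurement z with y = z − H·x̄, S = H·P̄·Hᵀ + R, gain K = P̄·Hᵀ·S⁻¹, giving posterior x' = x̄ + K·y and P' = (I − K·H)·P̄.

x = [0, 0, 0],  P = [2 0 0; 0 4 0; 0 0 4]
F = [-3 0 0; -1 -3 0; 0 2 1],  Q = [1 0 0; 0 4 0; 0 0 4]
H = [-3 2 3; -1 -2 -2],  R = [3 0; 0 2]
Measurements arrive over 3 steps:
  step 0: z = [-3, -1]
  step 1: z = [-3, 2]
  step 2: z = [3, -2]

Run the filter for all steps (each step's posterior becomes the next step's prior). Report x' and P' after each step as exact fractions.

step 0: x̄ = F·x = [0, 0, 0]
step 0: P̄ = F·P·Fᵀ + Q = [19 6 0; 6 42 -24; 0 -24 24]
step 0: y = z − H·x̄ = [-3, -1]
step 0: S = H·P̄·Hᵀ + R = [198 9; 9 117]
step 0: K = P̄·Hᵀ·S⁻¹ = [-554/2565 -637/2565; -4/285 -34/95; 104/855 -8/855]
step 0: x' = x̄ + K·y = [121/135, 2/5, -16/45]
step 0: P' = (I − K·H)·P̄ = [4058/2565 -544/95 4432/855; -544/95 2554/95 -2248/95; 4432/855 -2248/95 6008/285]
step 1: x̄ = F·x = [-121/45, -283/135, 4/9]
step 1: P̄ = F·P·Fᵀ + Q = [4343/285 -40006/855 1072/57; -40006/855 546812/2565 -14372/171; 1072/57 -14372/171 2164/57]
step 1: y = z − H·x̄ = [-1108/135, -539/135]
step 1: S = H·P̄·Hᵀ + R = [1408082/2565 -833819/2565; -833819/2565 609233/2565]
step 1: K = P̄·Hᵀ·S⁻¹ = [-16530482/63390213 -11754317/63390213; 5108704/21130071 -11821730/21130071; -2075684/21130071 3685108/21130071]
step 1: x' = x̄ + K·y = [4051120/21130071, -13008251/7043357, 3904664/7043357]
step 1: P' = (I − K·H)·P̄ = [74734786/63390213 -83817380/21130071 75279688/21130071; -83817380/21130071 132439096/7043357 -114528956/7043357; 75279688/21130071 -114528956/7043357 100753972/7043357]
step 2: x̄ = F·x = [-4051120/7043357, 113023139/21130071, -22111838/7043357]
step 2: P̄ = F·P·Fᵀ + Q = [81778143/7043357 -679621634/21130071 92355072/7043357; -679621634/21130071 9547149574/63390213 -420262684/7043357; 92355072/7043357 -420262684/7043357 200567960/7043357]
step 2: y = z − H·x̄ = [-109603/21130071, 38961748/21130071]
step 2: S = H·P̄·Hᵀ + R = [25365290566/63390213 -14649489379/63390213; -14649489379/63390213 11182238305/63390213]
step 2: K = P̄·Hᵀ·S⁻¹ = [-5731700458/22224889897 -29198457703/155574229279; 5149296512/22224889897 -84819092850/155574229279; -1984477112/22224889897 25254820000/155574229279]
step 2: x' = x̄ + K·y = [-20444627978/22224889897, 96509965557/22224889897, -9015685826/3174984271]
step 2: P' = (I − K·H)·P̄ = [179661143070/155574229279 -600514061088/155574229279 539881947256/155574229279; -600514061088/155574229279 2848635326694/155574229279 -2463559203300/155574229279; 539881947256/155574229279 -2463559203300/155574229279 2168363409672/155574229279]

step 0: x' = [121/135, 2/5, -16/45], P' = [4058/2565 -544/95 4432/855; -544/95 2554/95 -2248/95; 4432/855 -2248/95 6008/285]
step 1: x' = [4051120/21130071, -13008251/7043357, 3904664/7043357], P' = [74734786/63390213 -83817380/21130071 75279688/21130071; -83817380/21130071 132439096/7043357 -114528956/7043357; 75279688/21130071 -114528956/7043357 100753972/7043357]
step 2: x' = [-20444627978/22224889897, 96509965557/22224889897, -9015685826/3174984271], P' = [179661143070/155574229279 -600514061088/155574229279 539881947256/155574229279; -600514061088/155574229279 2848635326694/155574229279 -2463559203300/155574229279; 539881947256/155574229279 -2463559203300/155574229279 2168363409672/155574229279]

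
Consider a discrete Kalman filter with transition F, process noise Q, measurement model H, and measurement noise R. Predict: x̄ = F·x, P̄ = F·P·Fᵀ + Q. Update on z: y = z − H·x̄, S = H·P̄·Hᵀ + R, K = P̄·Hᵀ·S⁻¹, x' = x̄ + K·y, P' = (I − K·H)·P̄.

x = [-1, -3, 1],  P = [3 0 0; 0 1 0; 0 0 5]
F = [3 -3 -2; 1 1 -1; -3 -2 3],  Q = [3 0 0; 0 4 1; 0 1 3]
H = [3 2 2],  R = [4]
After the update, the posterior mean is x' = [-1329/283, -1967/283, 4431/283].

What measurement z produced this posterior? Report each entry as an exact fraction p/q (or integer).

z = [3]

x̄ = F·x = [4, -5, 12]
P̄ = F·P·Fᵀ + Q = [59 16 -51; 16 13 -25; -51 -25 79]
S = H·P̄·Hᵀ + R = [283]
K = P̄·Hᵀ·S⁻¹ = [107/283; 24/283; -45/283]
x' − x̄ = [-2461/283, -552/283, 1035/283] = K·y
y = (KᵀK)⁻¹·Kᵀ·(x' − x̄) = [-23]
z = y + H·x̄ = [-23] + [26] = [3]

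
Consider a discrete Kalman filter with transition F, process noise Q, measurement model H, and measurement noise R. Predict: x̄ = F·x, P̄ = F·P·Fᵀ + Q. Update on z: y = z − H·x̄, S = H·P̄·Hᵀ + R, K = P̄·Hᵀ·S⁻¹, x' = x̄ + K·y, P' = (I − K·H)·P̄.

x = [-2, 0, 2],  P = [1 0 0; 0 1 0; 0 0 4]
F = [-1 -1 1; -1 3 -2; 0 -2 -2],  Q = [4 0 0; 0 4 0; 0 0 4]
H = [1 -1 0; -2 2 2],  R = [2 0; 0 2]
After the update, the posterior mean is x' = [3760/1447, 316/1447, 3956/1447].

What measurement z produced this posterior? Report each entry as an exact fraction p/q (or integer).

x̄ = F·x = [4, -2, -4]
P̄ = F·P·Fᵀ + Q = [10 -10 -6; -10 30 10; -6 10 24]
S = H·P̄·Hᵀ + R = [62 -152; -152 466]
K = P̄·Hᵀ·S⁻¹ = [354/1447 -46/1447; -860/1447 30/1447; 1176/1447 632/1447]
x' − x̄ = [-2028/1447, 3210/1447, 9744/1447] = K·y
y = (KᵀK)⁻¹·Kᵀ·(x' − x̄) = [-3, 21]
z = y + H·x̄ = [-3, 21] + [6, -20] = [3, 1]

z = [3, 1]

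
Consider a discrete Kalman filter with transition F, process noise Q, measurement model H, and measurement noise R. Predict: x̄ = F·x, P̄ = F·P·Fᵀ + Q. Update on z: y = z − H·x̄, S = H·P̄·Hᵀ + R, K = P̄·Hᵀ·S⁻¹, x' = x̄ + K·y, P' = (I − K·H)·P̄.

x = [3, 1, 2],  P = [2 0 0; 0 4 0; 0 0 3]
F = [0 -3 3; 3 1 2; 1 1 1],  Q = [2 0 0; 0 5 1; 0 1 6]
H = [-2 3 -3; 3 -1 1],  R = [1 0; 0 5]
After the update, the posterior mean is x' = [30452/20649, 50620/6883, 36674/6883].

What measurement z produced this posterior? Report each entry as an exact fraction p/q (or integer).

x̄ = F·x = [3, 14, 6]
P̄ = F·P·Fᵀ + Q = [65 6 -3; 6 39 17; -3 17 15]
S = H·P̄·Hᵀ + R = [333 -351; -351 556]
K = P̄·Hᵀ·S⁻¹ = [8018/61947 2865/6883; 3180/6883 1958/6883; 937/20649 61/6883]
x' − x̄ = [-31495/20649, -45742/6883, -4624/6883] = K·y
y = (KᵀK)⁻¹·Kᵀ·(x' − x̄) = [-15, 1]
z = y + H·x̄ = [-15, 1] + [18, 1] = [3, 2]

z = [3, 2]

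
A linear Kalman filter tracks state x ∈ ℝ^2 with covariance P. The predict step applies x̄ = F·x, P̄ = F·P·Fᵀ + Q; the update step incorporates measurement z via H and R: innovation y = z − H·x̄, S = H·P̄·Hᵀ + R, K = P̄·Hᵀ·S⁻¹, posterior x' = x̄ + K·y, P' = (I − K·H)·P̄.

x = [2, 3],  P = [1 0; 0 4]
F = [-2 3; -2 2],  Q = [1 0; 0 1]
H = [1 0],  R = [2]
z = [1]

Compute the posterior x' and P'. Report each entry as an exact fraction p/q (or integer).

x' = [51/43, -26/43]
P' = [82/43 56/43; 56/43 119/43]

x̄ = F·x = [5, 2]
P̄ = F·P·Fᵀ + Q = [41 28; 28 21]
y = z − H·x̄ = [-4]
S = H·P̄·Hᵀ + R = [43]
K = P̄·Hᵀ·S⁻¹ = [41/43; 28/43]
x' = x̄ + K·y = [51/43, -26/43]
P' = (I − K·H)·P̄ = [82/43 56/43; 56/43 119/43]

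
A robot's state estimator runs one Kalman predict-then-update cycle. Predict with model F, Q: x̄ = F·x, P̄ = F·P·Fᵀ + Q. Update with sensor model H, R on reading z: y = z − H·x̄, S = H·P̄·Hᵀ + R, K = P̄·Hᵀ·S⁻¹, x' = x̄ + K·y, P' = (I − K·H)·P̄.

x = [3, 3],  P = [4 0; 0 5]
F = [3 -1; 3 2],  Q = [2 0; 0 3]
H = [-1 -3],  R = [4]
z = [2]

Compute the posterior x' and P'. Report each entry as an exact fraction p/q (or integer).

x̄ = F·x = [6, 15]
P̄ = F·P·Fᵀ + Q = [43 26; 26 59]
y = z − H·x̄ = [53]
S = H·P̄·Hᵀ + R = [734]
K = P̄·Hᵀ·S⁻¹ = [-121/734; -203/734]
x' = x̄ + K·y = [-2009/734, 251/734]
P' = (I − K·H)·P̄ = [16921/734 -5479/734; -5479/734 2097/734]

x' = [-2009/734, 251/734]
P' = [16921/734 -5479/734; -5479/734 2097/734]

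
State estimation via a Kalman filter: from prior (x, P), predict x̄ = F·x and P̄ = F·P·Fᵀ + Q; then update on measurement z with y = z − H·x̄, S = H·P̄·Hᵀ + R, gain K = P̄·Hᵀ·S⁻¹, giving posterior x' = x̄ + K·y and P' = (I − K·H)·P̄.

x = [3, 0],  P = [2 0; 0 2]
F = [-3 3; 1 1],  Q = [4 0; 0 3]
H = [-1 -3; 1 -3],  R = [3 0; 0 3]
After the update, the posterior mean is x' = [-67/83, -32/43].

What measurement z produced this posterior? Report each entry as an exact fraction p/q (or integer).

z = [3, 2]

x̄ = F·x = [-9, 3]
P̄ = F·P·Fᵀ + Q = [40 0; 0 7]
S = H·P̄·Hᵀ + R = [106 23; 23 106]
K = P̄·Hᵀ·S⁻¹ = [-40/83 40/83; -7/43 -7/43]
x' − x̄ = [680/83, -161/43] = K·y
y = (KᵀK)⁻¹·Kᵀ·(x' − x̄) = [3, 20]
z = y + H·x̄ = [3, 20] + [0, -18] = [3, 2]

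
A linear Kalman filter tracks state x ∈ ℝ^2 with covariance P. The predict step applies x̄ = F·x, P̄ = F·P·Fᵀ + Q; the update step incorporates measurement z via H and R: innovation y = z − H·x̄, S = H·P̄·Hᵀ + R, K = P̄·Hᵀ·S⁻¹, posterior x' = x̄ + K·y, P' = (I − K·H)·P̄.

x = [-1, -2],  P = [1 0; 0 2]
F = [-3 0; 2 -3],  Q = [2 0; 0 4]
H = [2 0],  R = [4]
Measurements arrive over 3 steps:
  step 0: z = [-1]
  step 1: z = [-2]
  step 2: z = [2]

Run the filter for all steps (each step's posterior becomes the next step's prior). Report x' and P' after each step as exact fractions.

step 0: x' = [-5/24, 23/4], P' = [11/12 -1/2; -1/2 23]
step 1: x' = [-77/90, -146/9], P' = [41/45 -8/9; -8/9 1906/9]
step 2: x' = [383/336, 2735/56], P' = [51/56 -101/84; -101/84 80141/42]

step 0: x̄ = F·x = [3, 4]
step 0: P̄ = F·P·Fᵀ + Q = [11 -6; -6 26]
step 0: y = z − H·x̄ = [-7]
step 0: S = H·P̄·Hᵀ + R = [48]
step 0: K = P̄·Hᵀ·S⁻¹ = [11/24; -1/4]
step 0: x' = x̄ + K·y = [-5/24, 23/4]
step 0: P' = (I − K·H)·P̄ = [11/12 -1/2; -1/2 23]
step 1: x̄ = F·x = [5/8, -53/3]
step 1: P̄ = F·P·Fᵀ + Q = [41/4 -10; -10 662/3]
step 1: y = z − H·x̄ = [-13/4]
step 1: S = H·P̄·Hᵀ + R = [45]
step 1: K = P̄·Hᵀ·S⁻¹ = [41/90; -4/9]
step 1: x' = x̄ + K·y = [-77/90, -146/9]
step 1: P' = (I − K·H)·P̄ = [41/45 -8/9; -8/9 1906/9]
step 2: x̄ = F·x = [77/30, 2113/45]
step 2: P̄ = F·P·Fᵀ + Q = [51/5 -202/15; -202/15 86594/45]
step 2: y = z − H·x̄ = [-47/15]
step 2: S = H·P̄·Hᵀ + R = [224/5]
step 2: K = P̄·Hᵀ·S⁻¹ = [51/112; -101/168]
step 2: x' = x̄ + K·y = [383/336, 2735/56]
step 2: P' = (I − K·H)·P̄ = [51/56 -101/84; -101/84 80141/42]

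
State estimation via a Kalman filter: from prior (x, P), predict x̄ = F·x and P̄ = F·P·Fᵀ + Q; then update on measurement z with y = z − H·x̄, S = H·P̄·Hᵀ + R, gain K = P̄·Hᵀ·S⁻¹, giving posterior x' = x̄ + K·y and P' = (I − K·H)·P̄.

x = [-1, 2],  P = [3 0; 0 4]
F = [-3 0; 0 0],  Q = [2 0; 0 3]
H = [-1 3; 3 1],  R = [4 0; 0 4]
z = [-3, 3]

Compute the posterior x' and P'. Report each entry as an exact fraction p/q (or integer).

x' = [60/49, -9/17]
P' = [58/147 0; 0 6/17]

x̄ = F·x = [3, 0]
P̄ = F·P·Fᵀ + Q = [29 0; 0 3]
y = z − H·x̄ = [0, -6]
S = H·P̄·Hᵀ + R = [60 -78; -78 268]
K = P̄·Hᵀ·S⁻¹ = [-29/294 29/98; 9/34 3/34]
x' = x̄ + K·y = [60/49, -9/17]
P' = (I − K·H)·P̄ = [58/147 0; 0 6/17]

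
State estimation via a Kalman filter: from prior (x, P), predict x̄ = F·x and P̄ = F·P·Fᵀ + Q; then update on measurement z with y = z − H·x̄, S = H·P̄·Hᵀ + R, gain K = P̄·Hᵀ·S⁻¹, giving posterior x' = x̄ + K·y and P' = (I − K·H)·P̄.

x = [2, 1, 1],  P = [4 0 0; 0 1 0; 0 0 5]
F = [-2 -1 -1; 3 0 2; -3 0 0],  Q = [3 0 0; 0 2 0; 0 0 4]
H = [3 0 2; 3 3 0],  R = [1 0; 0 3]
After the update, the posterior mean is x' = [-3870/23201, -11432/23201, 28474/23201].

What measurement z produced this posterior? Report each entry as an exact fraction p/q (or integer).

x̄ = F·x = [-6, 8, -6]
P̄ = F·P·Fᵀ + Q = [25 -34 24; -34 58 -36; 24 -36 40]
S = H·P̄·Hᵀ + R = [674 -153; -153 138]
K = P̄·Hᵀ·S⁻¹ = [4281/23201 207/23201; -4332/23201 7302/23201; 5156/23201 -336/23201]
x' − x̄ = [135336/23201, -197040/23201, 167680/23201] = K·y
y = (KᵀK)⁻¹·Kᵀ·(x' − x̄) = [32, -8]
z = y + H·x̄ = [32, -8] + [-30, 6] = [2, -2]

z = [2, -2]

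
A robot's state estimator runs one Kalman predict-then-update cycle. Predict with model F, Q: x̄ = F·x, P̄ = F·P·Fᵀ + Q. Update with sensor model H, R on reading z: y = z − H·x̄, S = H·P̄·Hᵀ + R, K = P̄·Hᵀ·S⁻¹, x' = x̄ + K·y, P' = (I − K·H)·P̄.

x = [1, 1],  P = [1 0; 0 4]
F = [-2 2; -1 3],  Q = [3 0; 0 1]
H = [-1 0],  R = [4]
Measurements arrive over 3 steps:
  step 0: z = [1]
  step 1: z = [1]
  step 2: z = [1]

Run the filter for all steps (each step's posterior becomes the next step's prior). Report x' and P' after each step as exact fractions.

step 0: x' = [-23/27, 28/27], P' = [92/27 104/27; 104/27 350/27]
step 1: x' = [-203/375, -2479/1125], P' = [452/125 1936/375; 1936/375 32123/1125]
step 2: x' = [-23327/21235, -285494/106175], P' = [16268/4247 123528/21235; 123528/21235 3293216/106175]

step 0: x̄ = F·x = [0, 2]
step 0: P̄ = F·P·Fᵀ + Q = [23 26; 26 38]
step 0: y = z − H·x̄ = [1]
step 0: S = H·P̄·Hᵀ + R = [27]
step 0: K = P̄·Hᵀ·S⁻¹ = [-23/27; -26/27]
step 0: x' = x̄ + K·y = [-23/27, 28/27]
step 0: P' = (I − K·H)·P̄ = [92/27 104/27; 104/27 350/27]
step 1: x̄ = F·x = [34/9, 107/27]
step 1: P̄ = F·P·Fᵀ + Q = [113/3 484/9; 484/9 2645/27]
step 1: y = z − H·x̄ = [43/9]
step 1: S = H·P̄·Hᵀ + R = [125/3]
step 1: K = P̄·Hᵀ·S⁻¹ = [-113/125; -484/375]
step 1: x' = x̄ + K·y = [-203/375, -2479/1125]
step 1: P' = (I − K·H)·P̄ = [452/125 1936/375; 1936/375 32123/1125]
step 2: x̄ = F·x = [-748/225, -2276/375]
step 2: P̄ = F·P·Fᵀ + Q = [4067/45 10294/75; 10294/75 28828/125]
step 2: y = z − H·x̄ = [-523/225]
step 2: S = H·P̄·Hᵀ + R = [4247/45]
step 2: K = P̄·Hᵀ·S⁻¹ = [-4067/4247; -30882/21235]
step 2: x' = x̄ + K·y = [-23327/21235, -285494/106175]
step 2: P' = (I − K·H)·P̄ = [16268/4247 123528/21235; 123528/21235 3293216/106175]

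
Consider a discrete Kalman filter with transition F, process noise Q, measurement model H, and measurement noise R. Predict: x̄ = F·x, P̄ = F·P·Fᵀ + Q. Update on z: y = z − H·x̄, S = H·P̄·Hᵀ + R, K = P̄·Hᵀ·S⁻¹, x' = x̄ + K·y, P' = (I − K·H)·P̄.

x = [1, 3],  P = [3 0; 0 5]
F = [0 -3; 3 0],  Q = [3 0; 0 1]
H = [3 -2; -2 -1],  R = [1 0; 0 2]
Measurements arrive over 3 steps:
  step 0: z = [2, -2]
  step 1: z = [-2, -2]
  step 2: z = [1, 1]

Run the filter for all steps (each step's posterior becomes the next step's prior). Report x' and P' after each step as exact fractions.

step 0: x' = [28185/33583, 9651/33583], P' = [6096/33583 6720/33583; 6720/33583 14812/33583]
step 1: x' = [10625877/32090180, 4964119/3209018], P' = [5035731/32090180 495417/3209018; 495417/3209018 567109/1604509]
step 2: x' = [-5130710511/26426408458, -9223663232/13213204229], P' = [4145488347/26426408458 2038072485/13213204229; 2038072485/13213204229 4659263792/13213204229]

step 0: x̄ = F·x = [-9, 3]
step 0: P̄ = F·P·Fᵀ + Q = [48 0; 0 28]
step 0: y = z − H·x̄ = [35, -17]
step 0: S = H·P̄·Hᵀ + R = [545 -232; -232 222]
step 0: K = P̄·Hᵀ·S⁻¹ = [4848/33583 -9456/33583; -9464/33583 -14126/33583]
step 0: x' = x̄ + K·y = [28185/33583, 9651/33583]
step 0: P' = (I − K·H)·P̄ = [6096/33583 6720/33583; 6720/33583 14812/33583]
step 1: x̄ = F·x = [-28953/33583, 84555/33583]
step 1: P̄ = F·P·Fᵀ + Q = [234057/33583 -60480/33583; -60480/33583 88447/33583]
step 1: y = z − H·x̄ = [188803/33583, -40517/33583]
step 1: S = H·P̄·Hᵀ + R = [3219644/33583 -1287928/33583; -1287928/33583 849921/33583]
step 1: K = P̄·Hᵀ·S⁻¹ = [5198853/32090180 -1878204/8022545; -782185/3209018 -531263/1604509]
step 1: x' = x̄ + K·y = [10625877/32090180, 4964119/3209018]
step 1: P' = (I − K·H)·P̄ = [5035731/32090180 495417/3209018; 495417/3209018 567109/1604509]
step 2: x̄ = F·x = [-14892357/3209018, 31877631/32090180]
step 2: P̄ = F·P·Fᵀ + Q = [9917508/1604509 -4458753/3209018; -4458753/3209018 77411759/32090180]
step 2: y = z − H·x̄ = [135654038/8022545, -233879329/32090180]
step 2: S = H·P̄·Hᵀ + R = [665484754/8022545 -269966243/8022545; -269966243/8022545 756642639/32090180]
step 2: K = P̄·Hᵀ·S⁻¹ = [4284175101/26426408458 -3091780416/13213204229; -3204310129/13213204229 -4367704381/13213204229]
step 2: x' = x̄ + K·y = [-5130710511/26426408458, -9223663232/13213204229]
step 2: P' = (I − K·H)·P̄ = [4145488347/26426408458 2038072485/13213204229; 2038072485/13213204229 4659263792/13213204229]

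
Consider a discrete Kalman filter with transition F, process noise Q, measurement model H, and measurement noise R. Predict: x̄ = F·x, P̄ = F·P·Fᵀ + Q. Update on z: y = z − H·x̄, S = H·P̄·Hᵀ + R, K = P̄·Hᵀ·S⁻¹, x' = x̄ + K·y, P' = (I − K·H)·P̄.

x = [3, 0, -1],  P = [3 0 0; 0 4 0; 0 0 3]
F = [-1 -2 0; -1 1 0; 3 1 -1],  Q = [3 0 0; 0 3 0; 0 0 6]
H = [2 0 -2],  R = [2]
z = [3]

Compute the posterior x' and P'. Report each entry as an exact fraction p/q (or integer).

x̄ = F·x = [-3, -3, 10]
P̄ = F·P·Fᵀ + Q = [22 -5 -17; -5 10 -5; -17 -5 40]
y = z − H·x̄ = [29]
S = H·P̄·Hᵀ + R = [386]
K = P̄·Hᵀ·S⁻¹ = [39/193; 0; -57/193]
x' = x̄ + K·y = [552/193, -3, 277/193]
P' = (I − K·H)·P̄ = [1204/193 -5 1165/193; -5 10 -5; 1165/193 -5 1222/193]

x' = [552/193, -3, 277/193]
P' = [1204/193 -5 1165/193; -5 10 -5; 1165/193 -5 1222/193]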